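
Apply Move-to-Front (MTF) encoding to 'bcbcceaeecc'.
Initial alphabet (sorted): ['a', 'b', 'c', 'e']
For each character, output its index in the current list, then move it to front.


MTF encoding:
'b': index 1 in ['a', 'b', 'c', 'e'] -> ['b', 'a', 'c', 'e']
'c': index 2 in ['b', 'a', 'c', 'e'] -> ['c', 'b', 'a', 'e']
'b': index 1 in ['c', 'b', 'a', 'e'] -> ['b', 'c', 'a', 'e']
'c': index 1 in ['b', 'c', 'a', 'e'] -> ['c', 'b', 'a', 'e']
'c': index 0 in ['c', 'b', 'a', 'e'] -> ['c', 'b', 'a', 'e']
'e': index 3 in ['c', 'b', 'a', 'e'] -> ['e', 'c', 'b', 'a']
'a': index 3 in ['e', 'c', 'b', 'a'] -> ['a', 'e', 'c', 'b']
'e': index 1 in ['a', 'e', 'c', 'b'] -> ['e', 'a', 'c', 'b']
'e': index 0 in ['e', 'a', 'c', 'b'] -> ['e', 'a', 'c', 'b']
'c': index 2 in ['e', 'a', 'c', 'b'] -> ['c', 'e', 'a', 'b']
'c': index 0 in ['c', 'e', 'a', 'b'] -> ['c', 'e', 'a', 'b']


Output: [1, 2, 1, 1, 0, 3, 3, 1, 0, 2, 0]


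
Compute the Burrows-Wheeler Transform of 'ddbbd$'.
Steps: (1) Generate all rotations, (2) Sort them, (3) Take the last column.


Rotations (sorted):
  0: $ddbbd -> last char: d
  1: bbd$dd -> last char: d
  2: bd$ddb -> last char: b
  3: d$ddbb -> last char: b
  4: dbbd$d -> last char: d
  5: ddbbd$ -> last char: $


BWT = ddbbd$


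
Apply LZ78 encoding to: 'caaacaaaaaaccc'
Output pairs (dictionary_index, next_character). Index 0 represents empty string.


LZ78 encoding steps:
Dictionary: {0: ''}
Step 1: w='' (idx 0), next='c' -> output (0, 'c'), add 'c' as idx 1
Step 2: w='' (idx 0), next='a' -> output (0, 'a'), add 'a' as idx 2
Step 3: w='a' (idx 2), next='a' -> output (2, 'a'), add 'aa' as idx 3
Step 4: w='c' (idx 1), next='a' -> output (1, 'a'), add 'ca' as idx 4
Step 5: w='aa' (idx 3), next='a' -> output (3, 'a'), add 'aaa' as idx 5
Step 6: w='aa' (idx 3), next='c' -> output (3, 'c'), add 'aac' as idx 6
Step 7: w='c' (idx 1), next='c' -> output (1, 'c'), add 'cc' as idx 7


Encoded: [(0, 'c'), (0, 'a'), (2, 'a'), (1, 'a'), (3, 'a'), (3, 'c'), (1, 'c')]


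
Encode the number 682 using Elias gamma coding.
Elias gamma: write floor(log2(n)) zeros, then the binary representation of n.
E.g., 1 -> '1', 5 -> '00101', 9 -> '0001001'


num_bits = floor(log2(682)) + 1 = 10
leading_zeros = num_bits - 1 = 9
binary(682) = 1010101010

Elias gamma(682) = '000000000' + '1010101010' = 0000000001010101010 (19 bits)


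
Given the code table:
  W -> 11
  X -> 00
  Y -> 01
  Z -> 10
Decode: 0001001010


Decoding:
00 -> X
01 -> Y
00 -> X
10 -> Z
10 -> Z


Result: XYXZZ


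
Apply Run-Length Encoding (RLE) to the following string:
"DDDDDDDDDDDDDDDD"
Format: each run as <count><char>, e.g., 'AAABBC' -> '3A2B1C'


Scanning runs left to right:
  i=0: run of 'D' x 16 -> '16D'

RLE = 16D


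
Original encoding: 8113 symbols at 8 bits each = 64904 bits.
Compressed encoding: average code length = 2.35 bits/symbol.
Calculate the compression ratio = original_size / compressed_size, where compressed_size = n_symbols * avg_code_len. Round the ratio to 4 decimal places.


original_size = n_symbols * orig_bits = 8113 * 8 = 64904 bits
compressed_size = n_symbols * avg_code_len = 8113 * 2.35 = 19065.55 bits
ratio = original_size / compressed_size = 64904 / 19065.55 = 3.4043

Compression ratio = 3.4043


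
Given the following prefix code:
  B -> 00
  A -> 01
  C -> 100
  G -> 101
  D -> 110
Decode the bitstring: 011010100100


Decoding step by step:
Bits 01 -> A
Bits 101 -> G
Bits 01 -> A
Bits 00 -> B
Bits 100 -> C


Decoded message: AGABC


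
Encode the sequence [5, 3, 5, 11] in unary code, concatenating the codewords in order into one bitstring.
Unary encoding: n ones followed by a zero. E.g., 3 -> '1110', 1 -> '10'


Encode each number as n ones followed by a terminating 0:
  5 -> 111110 (6 bits)
  3 -> 1110 (4 bits)
  5 -> 111110 (6 bits)
  11 -> 111111111110 (12 bits)
Total length = 6 + 4 + 6 + 12 = 28 bits.

Unary([5, 3, 5, 11]) = 1111101110111110111111111110 (28 bits)


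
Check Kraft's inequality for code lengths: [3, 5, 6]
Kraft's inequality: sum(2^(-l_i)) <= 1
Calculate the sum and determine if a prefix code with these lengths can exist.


Sum = 2^(-3) + 2^(-5) + 2^(-6)
    = 0.125 + 0.03125 + 0.015625
    = 11/64 = 0.171875
Since 0.171875 <= 1, Kraft's inequality IS satisfied.
A prefix code with these lengths CAN exist.

Kraft sum = 0.171875. Satisfied.


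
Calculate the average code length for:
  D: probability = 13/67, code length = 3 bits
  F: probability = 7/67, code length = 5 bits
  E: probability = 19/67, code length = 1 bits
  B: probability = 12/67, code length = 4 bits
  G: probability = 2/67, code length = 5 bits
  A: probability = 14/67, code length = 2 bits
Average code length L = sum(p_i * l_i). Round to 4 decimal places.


Weighted contributions p_i * l_i:
  D: (13/67) * 3 = 39/67
  F: (7/67) * 5 = 35/67
  E: (19/67) * 1 = 19/67
  B: (12/67) * 4 = 48/67
  G: (2/67) * 5 = 10/67
  A: (14/67) * 2 = 28/67
Sum = (39 + 35 + 19 + 48 + 10 + 28)/67 = 179/67

L = 179/67 = 2.6716 bits/symbol


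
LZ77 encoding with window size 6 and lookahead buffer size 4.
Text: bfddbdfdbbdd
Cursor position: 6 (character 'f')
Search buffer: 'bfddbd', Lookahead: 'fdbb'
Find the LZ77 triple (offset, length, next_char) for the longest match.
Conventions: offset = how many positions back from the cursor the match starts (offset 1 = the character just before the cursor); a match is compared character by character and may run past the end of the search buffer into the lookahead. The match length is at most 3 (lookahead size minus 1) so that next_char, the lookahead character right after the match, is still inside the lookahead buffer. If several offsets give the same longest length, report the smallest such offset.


Try each offset into the search buffer:
  offset=1 (pos 5, char 'd'): match length 0
  offset=2 (pos 4, char 'b'): match length 0
  offset=3 (pos 3, char 'd'): match length 0
  offset=4 (pos 2, char 'd'): match length 0
  offset=5 (pos 1, char 'f'): match length 2
  offset=6 (pos 0, char 'b'): match length 0
Longest match has length 2 at offset 5.
next_char = character at position 6 + 2 = 8 -> 'b'

Best match: offset=5, length=2 (matching 'fd' starting at position 1)
LZ77 triple: (5, 2, 'b')


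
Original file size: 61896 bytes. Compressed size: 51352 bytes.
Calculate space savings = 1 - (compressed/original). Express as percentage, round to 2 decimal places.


ratio = compressed/original = 51352/61896 = 0.82965
savings = 1 - ratio = 1 - 0.82965 = 0.17035
as a percentage: 0.17035 * 100 = 17.04%

Space savings = 1 - 51352/61896 = 17.04%


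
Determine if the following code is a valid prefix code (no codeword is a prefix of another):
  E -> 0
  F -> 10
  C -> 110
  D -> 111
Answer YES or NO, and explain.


Checking each pair (does one codeword prefix another?):
  E='0' vs F='10': no prefix
  E='0' vs C='110': no prefix
  E='0' vs D='111': no prefix
  F='10' vs E='0': no prefix
  F='10' vs C='110': no prefix
  F='10' vs D='111': no prefix
  C='110' vs E='0': no prefix
  C='110' vs F='10': no prefix
  C='110' vs D='111': no prefix
  D='111' vs E='0': no prefix
  D='111' vs F='10': no prefix
  D='111' vs C='110': no prefix
No violation found over all pairs.

YES -- this is a valid prefix code. No codeword is a prefix of any other codeword.


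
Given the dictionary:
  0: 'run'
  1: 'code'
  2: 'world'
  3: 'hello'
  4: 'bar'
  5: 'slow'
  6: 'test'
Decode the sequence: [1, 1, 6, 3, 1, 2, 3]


Look up each index in the dictionary:
  1 -> 'code'
  1 -> 'code'
  6 -> 'test'
  3 -> 'hello'
  1 -> 'code'
  2 -> 'world'
  3 -> 'hello'

Decoded: "code code test hello code world hello"


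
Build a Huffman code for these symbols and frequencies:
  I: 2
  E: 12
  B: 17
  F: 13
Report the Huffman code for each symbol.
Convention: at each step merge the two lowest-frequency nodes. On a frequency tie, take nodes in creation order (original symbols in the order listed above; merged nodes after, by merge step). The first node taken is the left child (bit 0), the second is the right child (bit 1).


Huffman tree construction:
Step 1: Merge I(2) + E(12) = 14
Step 2: Merge F(13) + (I+E)(14) = 27
Step 3: Merge B(17) + (F+(I+E))(27) = 44
Read each symbol's code off the tree from the root (left child = 0, right child = 1).

Codes:
  I: 110 (length 3)
  E: 111 (length 3)
  B: 0 (length 1)
  F: 10 (length 2)
Average code length: 85/44 = 1.9318 bits/symbol


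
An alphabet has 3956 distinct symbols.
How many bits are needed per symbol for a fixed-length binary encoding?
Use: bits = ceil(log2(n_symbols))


log2(3956) = 11.9498
Bracket: 2^11 = 2048 < 3956 <= 2^12 = 4096
So ceil(log2(3956)) = 12

bits = ceil(log2(3956)) = ceil(11.9498) = 12 bits


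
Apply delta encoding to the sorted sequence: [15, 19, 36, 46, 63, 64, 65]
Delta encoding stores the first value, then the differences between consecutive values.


First value: 15
Deltas:
  19 - 15 = 4
  36 - 19 = 17
  46 - 36 = 10
  63 - 46 = 17
  64 - 63 = 1
  65 - 64 = 1


Delta encoded: [15, 4, 17, 10, 17, 1, 1]


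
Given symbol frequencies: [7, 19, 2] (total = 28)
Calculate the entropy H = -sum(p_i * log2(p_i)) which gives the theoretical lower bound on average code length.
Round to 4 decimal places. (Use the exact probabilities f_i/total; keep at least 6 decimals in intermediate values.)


Per-symbol terms -p_i * log2(p_i) with p_i = f_i/28:
  p = 7/28 = 0.250000: log2(p) = -2.000000, -p*log2(p) = 0.500000
  p = 19/28 = 0.678571: log2(p) = -0.559427, -p*log2(p) = 0.379611
  p = 2/28 = 0.071429: log2(p) = -3.807355, -p*log2(p) = 0.271954
H = 0.500000 + 0.379611 + 0.271954 = 1.151565

H = 1.1516 bits/symbol


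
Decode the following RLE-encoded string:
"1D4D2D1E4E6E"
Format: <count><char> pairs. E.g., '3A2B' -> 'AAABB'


Expanding each <count><char> pair:
  1D -> 'D'
  4D -> 'DDDD'
  2D -> 'DD'
  1E -> 'E'
  4E -> 'EEEE'
  6E -> 'EEEEEE'

Decoded = DDDDDDDEEEEEEEEEEE


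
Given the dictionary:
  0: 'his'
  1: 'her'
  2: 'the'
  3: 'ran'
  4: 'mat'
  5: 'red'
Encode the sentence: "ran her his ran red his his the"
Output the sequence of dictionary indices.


Look up each word in the dictionary:
  'ran' -> 3
  'her' -> 1
  'his' -> 0
  'ran' -> 3
  'red' -> 5
  'his' -> 0
  'his' -> 0
  'the' -> 2

Encoded: [3, 1, 0, 3, 5, 0, 0, 2]


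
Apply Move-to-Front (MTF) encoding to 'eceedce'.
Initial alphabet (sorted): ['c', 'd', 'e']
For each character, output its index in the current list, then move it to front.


MTF encoding:
'e': index 2 in ['c', 'd', 'e'] -> ['e', 'c', 'd']
'c': index 1 in ['e', 'c', 'd'] -> ['c', 'e', 'd']
'e': index 1 in ['c', 'e', 'd'] -> ['e', 'c', 'd']
'e': index 0 in ['e', 'c', 'd'] -> ['e', 'c', 'd']
'd': index 2 in ['e', 'c', 'd'] -> ['d', 'e', 'c']
'c': index 2 in ['d', 'e', 'c'] -> ['c', 'd', 'e']
'e': index 2 in ['c', 'd', 'e'] -> ['e', 'c', 'd']


Output: [2, 1, 1, 0, 2, 2, 2]


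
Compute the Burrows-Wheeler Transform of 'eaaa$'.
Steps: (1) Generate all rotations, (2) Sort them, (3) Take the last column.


Rotations (sorted):
  0: $eaaa -> last char: a
  1: a$eaa -> last char: a
  2: aa$ea -> last char: a
  3: aaa$e -> last char: e
  4: eaaa$ -> last char: $


BWT = aaae$


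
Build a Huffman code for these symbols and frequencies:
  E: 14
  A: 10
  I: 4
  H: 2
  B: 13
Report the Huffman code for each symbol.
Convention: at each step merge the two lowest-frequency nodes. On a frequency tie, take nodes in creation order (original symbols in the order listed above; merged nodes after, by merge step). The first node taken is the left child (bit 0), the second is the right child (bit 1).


Huffman tree construction:
Step 1: Merge H(2) + I(4) = 6
Step 2: Merge (H+I)(6) + A(10) = 16
Step 3: Merge B(13) + E(14) = 27
Step 4: Merge ((H+I)+A)(16) + (B+E)(27) = 43
Read each symbol's code off the tree from the root (left child = 0, right child = 1).

Codes:
  E: 11 (length 2)
  A: 01 (length 2)
  I: 001 (length 3)
  H: 000 (length 3)
  B: 10 (length 2)
Average code length: 92/43 = 2.1395 bits/symbol


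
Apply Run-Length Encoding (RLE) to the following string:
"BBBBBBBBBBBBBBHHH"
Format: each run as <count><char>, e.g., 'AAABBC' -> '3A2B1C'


Scanning runs left to right:
  i=0: run of 'B' x 14 -> '14B'
  i=14: run of 'H' x 3 -> '3H'

RLE = 14B3H


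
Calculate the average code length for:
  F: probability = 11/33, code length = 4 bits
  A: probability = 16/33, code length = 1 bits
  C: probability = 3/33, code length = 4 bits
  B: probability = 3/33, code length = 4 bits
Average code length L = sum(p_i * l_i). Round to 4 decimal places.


Weighted contributions p_i * l_i:
  F: (11/33) * 4 = 44/33
  A: (16/33) * 1 = 16/33
  C: (3/33) * 4 = 12/33
  B: (3/33) * 4 = 12/33
Sum = (44 + 16 + 12 + 12)/33 = 84/33

L = 84/33 = 2.5455 bits/symbol


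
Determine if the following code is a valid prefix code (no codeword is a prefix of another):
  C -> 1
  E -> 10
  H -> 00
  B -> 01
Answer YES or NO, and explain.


Checking each pair (does one codeword prefix another?):
  C='1' vs E='10': prefix -- VIOLATION

NO -- this is NOT a valid prefix code. C (1) is a prefix of E (10).


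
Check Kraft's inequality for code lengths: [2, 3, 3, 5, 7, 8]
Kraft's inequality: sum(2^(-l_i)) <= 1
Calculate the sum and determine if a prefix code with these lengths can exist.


Sum = 2^(-2) + 2^(-3) + 2^(-3) + 2^(-5) + 2^(-7) + 2^(-8)
    = 0.25 + 0.125 + 0.125 + 0.03125 + 0.0078125 + 0.00390625
    = 139/256 = 0.54296875
Since 0.54296875 <= 1, Kraft's inequality IS satisfied.
A prefix code with these lengths CAN exist.

Kraft sum = 0.54296875. Satisfied.


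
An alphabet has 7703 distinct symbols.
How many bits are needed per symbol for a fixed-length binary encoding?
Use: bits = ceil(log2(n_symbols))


log2(7703) = 12.9112
Bracket: 2^12 = 4096 < 7703 <= 2^13 = 8192
So ceil(log2(7703)) = 13

bits = ceil(log2(7703)) = ceil(12.9112) = 13 bits


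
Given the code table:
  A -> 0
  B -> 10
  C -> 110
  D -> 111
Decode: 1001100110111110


Decoding:
10 -> B
0 -> A
110 -> C
0 -> A
110 -> C
111 -> D
110 -> C


Result: BACACDC


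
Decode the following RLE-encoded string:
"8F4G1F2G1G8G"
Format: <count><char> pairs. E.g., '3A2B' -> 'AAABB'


Expanding each <count><char> pair:
  8F -> 'FFFFFFFF'
  4G -> 'GGGG'
  1F -> 'F'
  2G -> 'GG'
  1G -> 'G'
  8G -> 'GGGGGGGG'

Decoded = FFFFFFFFGGGGFGGGGGGGGGGG


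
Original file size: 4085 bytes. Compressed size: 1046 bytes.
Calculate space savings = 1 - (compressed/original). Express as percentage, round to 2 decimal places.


ratio = compressed/original = 1046/4085 = 0.256059
savings = 1 - ratio = 1 - 0.256059 = 0.743941
as a percentage: 0.743941 * 100 = 74.39%

Space savings = 1 - 1046/4085 = 74.39%


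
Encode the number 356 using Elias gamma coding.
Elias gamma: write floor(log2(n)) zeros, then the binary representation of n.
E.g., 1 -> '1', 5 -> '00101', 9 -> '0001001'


num_bits = floor(log2(356)) + 1 = 9
leading_zeros = num_bits - 1 = 8
binary(356) = 101100100

Elias gamma(356) = '00000000' + '101100100' = 00000000101100100 (17 bits)


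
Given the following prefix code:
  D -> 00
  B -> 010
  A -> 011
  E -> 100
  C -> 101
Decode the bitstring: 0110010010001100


Decoding step by step:
Bits 011 -> A
Bits 00 -> D
Bits 100 -> E
Bits 100 -> E
Bits 011 -> A
Bits 00 -> D


Decoded message: ADEEAD


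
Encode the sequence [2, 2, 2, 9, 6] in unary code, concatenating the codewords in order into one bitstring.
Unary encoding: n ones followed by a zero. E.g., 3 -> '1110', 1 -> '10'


Encode each number as n ones followed by a terminating 0:
  2 -> 110 (3 bits)
  2 -> 110 (3 bits)
  2 -> 110 (3 bits)
  9 -> 1111111110 (10 bits)
  6 -> 1111110 (7 bits)
Total length = 3 + 3 + 3 + 10 + 7 = 26 bits.

Unary([2, 2, 2, 9, 6]) = 11011011011111111101111110 (26 bits)


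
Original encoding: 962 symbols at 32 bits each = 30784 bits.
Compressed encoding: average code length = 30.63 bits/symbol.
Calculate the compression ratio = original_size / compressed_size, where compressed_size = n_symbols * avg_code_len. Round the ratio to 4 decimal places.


original_size = n_symbols * orig_bits = 962 * 32 = 30784 bits
compressed_size = n_symbols * avg_code_len = 962 * 30.63 = 29466.06 bits
ratio = original_size / compressed_size = 30784 / 29466.06 = 1.0447

Compression ratio = 1.0447


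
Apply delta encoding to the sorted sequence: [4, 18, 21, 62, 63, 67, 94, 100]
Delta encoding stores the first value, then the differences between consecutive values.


First value: 4
Deltas:
  18 - 4 = 14
  21 - 18 = 3
  62 - 21 = 41
  63 - 62 = 1
  67 - 63 = 4
  94 - 67 = 27
  100 - 94 = 6


Delta encoded: [4, 14, 3, 41, 1, 4, 27, 6]


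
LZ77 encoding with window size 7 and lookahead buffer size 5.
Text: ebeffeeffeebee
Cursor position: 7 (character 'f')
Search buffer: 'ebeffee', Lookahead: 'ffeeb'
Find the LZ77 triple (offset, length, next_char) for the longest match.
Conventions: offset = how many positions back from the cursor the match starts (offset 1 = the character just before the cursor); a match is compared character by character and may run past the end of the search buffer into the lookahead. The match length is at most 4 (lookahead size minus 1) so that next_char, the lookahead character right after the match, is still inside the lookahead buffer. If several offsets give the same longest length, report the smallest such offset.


Try each offset into the search buffer:
  offset=1 (pos 6, char 'e'): match length 0
  offset=2 (pos 5, char 'e'): match length 0
  offset=3 (pos 4, char 'f'): match length 1
  offset=4 (pos 3, char 'f'): match length 4
  offset=5 (pos 2, char 'e'): match length 0
  offset=6 (pos 1, char 'b'): match length 0
  offset=7 (pos 0, char 'e'): match length 0
Longest match has length 4 at offset 4.
next_char = character at position 7 + 4 = 11 -> 'b'

Best match: offset=4, length=4 (matching 'ffee' starting at position 3)
LZ77 triple: (4, 4, 'b')


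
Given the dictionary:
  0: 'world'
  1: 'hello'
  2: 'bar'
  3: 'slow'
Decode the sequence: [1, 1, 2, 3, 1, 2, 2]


Look up each index in the dictionary:
  1 -> 'hello'
  1 -> 'hello'
  2 -> 'bar'
  3 -> 'slow'
  1 -> 'hello'
  2 -> 'bar'
  2 -> 'bar'

Decoded: "hello hello bar slow hello bar bar"


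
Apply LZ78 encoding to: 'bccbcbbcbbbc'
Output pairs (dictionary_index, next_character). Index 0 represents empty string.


LZ78 encoding steps:
Dictionary: {0: ''}
Step 1: w='' (idx 0), next='b' -> output (0, 'b'), add 'b' as idx 1
Step 2: w='' (idx 0), next='c' -> output (0, 'c'), add 'c' as idx 2
Step 3: w='c' (idx 2), next='b' -> output (2, 'b'), add 'cb' as idx 3
Step 4: w='cb' (idx 3), next='b' -> output (3, 'b'), add 'cbb' as idx 4
Step 5: w='cbb' (idx 4), next='b' -> output (4, 'b'), add 'cbbb' as idx 5
Step 6: w='c' (idx 2), end of input -> output (2, '')


Encoded: [(0, 'b'), (0, 'c'), (2, 'b'), (3, 'b'), (4, 'b'), (2, '')]


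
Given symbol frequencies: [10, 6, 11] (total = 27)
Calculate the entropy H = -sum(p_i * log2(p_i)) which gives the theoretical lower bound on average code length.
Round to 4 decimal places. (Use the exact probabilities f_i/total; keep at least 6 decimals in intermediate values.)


Per-symbol terms -p_i * log2(p_i) with p_i = f_i/27:
  p = 10/27 = 0.370370: log2(p) = -1.432959, -p*log2(p) = 0.530726
  p = 6/27 = 0.222222: log2(p) = -2.169925, -p*log2(p) = 0.482206
  p = 11/27 = 0.407407: log2(p) = -1.295456, -p*log2(p) = 0.527778
H = 0.530726 + 0.482206 + 0.527778 = 1.540710

H = 1.5407 bits/symbol


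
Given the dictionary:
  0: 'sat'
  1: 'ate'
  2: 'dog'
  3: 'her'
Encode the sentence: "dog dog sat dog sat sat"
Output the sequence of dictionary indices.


Look up each word in the dictionary:
  'dog' -> 2
  'dog' -> 2
  'sat' -> 0
  'dog' -> 2
  'sat' -> 0
  'sat' -> 0

Encoded: [2, 2, 0, 2, 0, 0]


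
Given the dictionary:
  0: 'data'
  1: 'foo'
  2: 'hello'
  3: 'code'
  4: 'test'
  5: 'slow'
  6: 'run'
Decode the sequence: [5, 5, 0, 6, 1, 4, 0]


Look up each index in the dictionary:
  5 -> 'slow'
  5 -> 'slow'
  0 -> 'data'
  6 -> 'run'
  1 -> 'foo'
  4 -> 'test'
  0 -> 'data'

Decoded: "slow slow data run foo test data"


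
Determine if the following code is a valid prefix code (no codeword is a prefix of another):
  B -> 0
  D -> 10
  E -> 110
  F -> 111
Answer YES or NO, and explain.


Checking each pair (does one codeword prefix another?):
  B='0' vs D='10': no prefix
  B='0' vs E='110': no prefix
  B='0' vs F='111': no prefix
  D='10' vs B='0': no prefix
  D='10' vs E='110': no prefix
  D='10' vs F='111': no prefix
  E='110' vs B='0': no prefix
  E='110' vs D='10': no prefix
  E='110' vs F='111': no prefix
  F='111' vs B='0': no prefix
  F='111' vs D='10': no prefix
  F='111' vs E='110': no prefix
No violation found over all pairs.

YES -- this is a valid prefix code. No codeword is a prefix of any other codeword.


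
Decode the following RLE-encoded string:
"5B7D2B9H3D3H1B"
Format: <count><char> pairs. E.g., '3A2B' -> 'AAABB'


Expanding each <count><char> pair:
  5B -> 'BBBBB'
  7D -> 'DDDDDDD'
  2B -> 'BB'
  9H -> 'HHHHHHHHH'
  3D -> 'DDD'
  3H -> 'HHH'
  1B -> 'B'

Decoded = BBBBBDDDDDDDBBHHHHHHHHHDDDHHHB


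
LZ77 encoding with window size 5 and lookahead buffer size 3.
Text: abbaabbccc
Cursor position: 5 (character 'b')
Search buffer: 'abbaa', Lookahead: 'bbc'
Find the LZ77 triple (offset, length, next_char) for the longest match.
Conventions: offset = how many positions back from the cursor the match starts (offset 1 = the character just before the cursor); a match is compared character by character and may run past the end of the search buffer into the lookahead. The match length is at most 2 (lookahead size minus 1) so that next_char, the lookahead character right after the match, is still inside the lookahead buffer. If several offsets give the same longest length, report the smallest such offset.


Try each offset into the search buffer:
  offset=1 (pos 4, char 'a'): match length 0
  offset=2 (pos 3, char 'a'): match length 0
  offset=3 (pos 2, char 'b'): match length 1
  offset=4 (pos 1, char 'b'): match length 2
  offset=5 (pos 0, char 'a'): match length 0
Longest match has length 2 at offset 4.
next_char = character at position 5 + 2 = 7 -> 'c'

Best match: offset=4, length=2 (matching 'bb' starting at position 1)
LZ77 triple: (4, 2, 'c')


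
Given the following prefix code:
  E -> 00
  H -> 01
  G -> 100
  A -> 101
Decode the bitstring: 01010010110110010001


Decoding step by step:
Bits 01 -> H
Bits 01 -> H
Bits 00 -> E
Bits 101 -> A
Bits 101 -> A
Bits 100 -> G
Bits 100 -> G
Bits 01 -> H


Decoded message: HHEAAGGH


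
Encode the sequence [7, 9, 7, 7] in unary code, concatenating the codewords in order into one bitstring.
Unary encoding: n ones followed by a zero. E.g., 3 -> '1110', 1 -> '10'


Encode each number as n ones followed by a terminating 0:
  7 -> 11111110 (8 bits)
  9 -> 1111111110 (10 bits)
  7 -> 11111110 (8 bits)
  7 -> 11111110 (8 bits)
Total length = 8 + 10 + 8 + 8 = 34 bits.

Unary([7, 9, 7, 7]) = 1111111011111111101111111011111110 (34 bits)


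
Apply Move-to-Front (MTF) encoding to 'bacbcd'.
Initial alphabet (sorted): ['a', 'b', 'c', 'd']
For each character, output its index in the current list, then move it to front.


MTF encoding:
'b': index 1 in ['a', 'b', 'c', 'd'] -> ['b', 'a', 'c', 'd']
'a': index 1 in ['b', 'a', 'c', 'd'] -> ['a', 'b', 'c', 'd']
'c': index 2 in ['a', 'b', 'c', 'd'] -> ['c', 'a', 'b', 'd']
'b': index 2 in ['c', 'a', 'b', 'd'] -> ['b', 'c', 'a', 'd']
'c': index 1 in ['b', 'c', 'a', 'd'] -> ['c', 'b', 'a', 'd']
'd': index 3 in ['c', 'b', 'a', 'd'] -> ['d', 'c', 'b', 'a']


Output: [1, 1, 2, 2, 1, 3]


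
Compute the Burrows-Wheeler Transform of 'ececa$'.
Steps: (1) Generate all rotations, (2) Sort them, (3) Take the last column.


Rotations (sorted):
  0: $ececa -> last char: a
  1: a$ecec -> last char: c
  2: ca$ece -> last char: e
  3: ceca$e -> last char: e
  4: eca$ec -> last char: c
  5: ececa$ -> last char: $


BWT = aceec$


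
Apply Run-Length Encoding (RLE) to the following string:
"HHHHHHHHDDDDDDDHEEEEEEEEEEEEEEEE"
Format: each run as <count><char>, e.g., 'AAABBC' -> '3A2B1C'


Scanning runs left to right:
  i=0: run of 'H' x 8 -> '8H'
  i=8: run of 'D' x 7 -> '7D'
  i=15: run of 'H' x 1 -> '1H'
  i=16: run of 'E' x 16 -> '16E'

RLE = 8H7D1H16E


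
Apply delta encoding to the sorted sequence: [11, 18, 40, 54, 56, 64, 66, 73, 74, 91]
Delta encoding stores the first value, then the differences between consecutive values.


First value: 11
Deltas:
  18 - 11 = 7
  40 - 18 = 22
  54 - 40 = 14
  56 - 54 = 2
  64 - 56 = 8
  66 - 64 = 2
  73 - 66 = 7
  74 - 73 = 1
  91 - 74 = 17


Delta encoded: [11, 7, 22, 14, 2, 8, 2, 7, 1, 17]


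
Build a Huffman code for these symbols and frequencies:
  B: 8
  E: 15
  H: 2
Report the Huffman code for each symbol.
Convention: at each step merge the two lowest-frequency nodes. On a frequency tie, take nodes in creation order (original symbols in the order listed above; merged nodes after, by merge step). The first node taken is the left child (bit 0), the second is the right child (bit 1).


Huffman tree construction:
Step 1: Merge H(2) + B(8) = 10
Step 2: Merge (H+B)(10) + E(15) = 25
Read each symbol's code off the tree from the root (left child = 0, right child = 1).

Codes:
  B: 01 (length 2)
  E: 1 (length 1)
  H: 00 (length 2)
Average code length: 35/25 = 1.4000 bits/symbol


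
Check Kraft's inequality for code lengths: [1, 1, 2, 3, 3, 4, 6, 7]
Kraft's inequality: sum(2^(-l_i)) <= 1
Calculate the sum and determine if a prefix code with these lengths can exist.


Sum = 2^(-1) + 2^(-1) + 2^(-2) + 2^(-3) + 2^(-3) + 2^(-4) + 2^(-6) + 2^(-7)
    = 0.5 + 0.5 + 0.25 + 0.125 + 0.125 + 0.0625 + 0.015625 + 0.0078125
    = 203/128 = 1.5859375
Since 1.5859375 > 1, Kraft's inequality is NOT satisfied.
A prefix code with these lengths CANNOT exist.

Kraft sum = 1.5859375. Not satisfied.


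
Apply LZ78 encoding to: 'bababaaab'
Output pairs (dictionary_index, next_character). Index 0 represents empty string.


LZ78 encoding steps:
Dictionary: {0: ''}
Step 1: w='' (idx 0), next='b' -> output (0, 'b'), add 'b' as idx 1
Step 2: w='' (idx 0), next='a' -> output (0, 'a'), add 'a' as idx 2
Step 3: w='b' (idx 1), next='a' -> output (1, 'a'), add 'ba' as idx 3
Step 4: w='ba' (idx 3), next='a' -> output (3, 'a'), add 'baa' as idx 4
Step 5: w='a' (idx 2), next='b' -> output (2, 'b'), add 'ab' as idx 5


Encoded: [(0, 'b'), (0, 'a'), (1, 'a'), (3, 'a'), (2, 'b')]


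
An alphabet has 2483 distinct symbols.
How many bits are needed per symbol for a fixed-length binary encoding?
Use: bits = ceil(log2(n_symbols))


log2(2483) = 11.2779
Bracket: 2^11 = 2048 < 2483 <= 2^12 = 4096
So ceil(log2(2483)) = 12

bits = ceil(log2(2483)) = ceil(11.2779) = 12 bits


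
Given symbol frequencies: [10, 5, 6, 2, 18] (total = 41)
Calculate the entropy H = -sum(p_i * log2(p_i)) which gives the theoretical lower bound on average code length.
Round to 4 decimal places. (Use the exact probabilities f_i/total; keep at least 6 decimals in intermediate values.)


Per-symbol terms -p_i * log2(p_i) with p_i = f_i/41:
  p = 10/41 = 0.243902: log2(p) = -2.035624, -p*log2(p) = 0.496494
  p = 5/41 = 0.121951: log2(p) = -3.035624, -p*log2(p) = 0.370198
  p = 6/41 = 0.146341: log2(p) = -2.772590, -p*log2(p) = 0.405745
  p = 2/41 = 0.048780: log2(p) = -4.357552, -p*log2(p) = 0.212564
  p = 18/41 = 0.439024: log2(p) = -1.187627, -p*log2(p) = 0.521397
H = 0.496494 + 0.370198 + 0.405745 + 0.212564 + 0.521397 = 2.006398

H = 2.0064 bits/symbol


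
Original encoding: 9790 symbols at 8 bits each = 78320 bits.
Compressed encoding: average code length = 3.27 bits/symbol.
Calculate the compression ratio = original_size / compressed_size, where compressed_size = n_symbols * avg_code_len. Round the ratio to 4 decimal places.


original_size = n_symbols * orig_bits = 9790 * 8 = 78320 bits
compressed_size = n_symbols * avg_code_len = 9790 * 3.27 = 32013.3 bits
ratio = original_size / compressed_size = 78320 / 32013.3 = 2.4465

Compression ratio = 2.4465


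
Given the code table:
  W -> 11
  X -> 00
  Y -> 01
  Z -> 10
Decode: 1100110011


Decoding:
11 -> W
00 -> X
11 -> W
00 -> X
11 -> W


Result: WXWXW


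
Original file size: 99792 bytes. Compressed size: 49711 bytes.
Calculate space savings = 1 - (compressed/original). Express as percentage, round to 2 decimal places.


ratio = compressed/original = 49711/99792 = 0.498146
savings = 1 - ratio = 1 - 0.498146 = 0.501854
as a percentage: 0.501854 * 100 = 50.19%

Space savings = 1 - 49711/99792 = 50.19%


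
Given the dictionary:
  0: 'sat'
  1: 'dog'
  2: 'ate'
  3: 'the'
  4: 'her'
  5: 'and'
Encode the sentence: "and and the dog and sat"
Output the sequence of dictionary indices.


Look up each word in the dictionary:
  'and' -> 5
  'and' -> 5
  'the' -> 3
  'dog' -> 1
  'and' -> 5
  'sat' -> 0

Encoded: [5, 5, 3, 1, 5, 0]


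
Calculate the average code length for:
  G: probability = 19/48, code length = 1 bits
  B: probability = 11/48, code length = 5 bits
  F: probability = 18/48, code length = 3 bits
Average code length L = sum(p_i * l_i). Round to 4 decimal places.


Weighted contributions p_i * l_i:
  G: (19/48) * 1 = 19/48
  B: (11/48) * 5 = 55/48
  F: (18/48) * 3 = 54/48
Sum = (19 + 55 + 54)/48 = 128/48

L = 128/48 = 2.6667 bits/symbol


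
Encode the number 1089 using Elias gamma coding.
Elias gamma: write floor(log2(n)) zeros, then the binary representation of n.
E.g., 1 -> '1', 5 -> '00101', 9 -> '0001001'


num_bits = floor(log2(1089)) + 1 = 11
leading_zeros = num_bits - 1 = 10
binary(1089) = 10001000001

Elias gamma(1089) = '0000000000' + '10001000001' = 000000000010001000001 (21 bits)


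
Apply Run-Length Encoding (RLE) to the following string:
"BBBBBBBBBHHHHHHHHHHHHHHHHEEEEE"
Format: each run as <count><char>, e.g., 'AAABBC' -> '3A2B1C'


Scanning runs left to right:
  i=0: run of 'B' x 9 -> '9B'
  i=9: run of 'H' x 16 -> '16H'
  i=25: run of 'E' x 5 -> '5E'

RLE = 9B16H5E


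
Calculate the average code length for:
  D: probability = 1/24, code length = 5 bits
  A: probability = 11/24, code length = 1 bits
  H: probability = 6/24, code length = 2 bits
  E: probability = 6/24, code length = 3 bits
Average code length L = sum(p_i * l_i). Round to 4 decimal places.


Weighted contributions p_i * l_i:
  D: (1/24) * 5 = 5/24
  A: (11/24) * 1 = 11/24
  H: (6/24) * 2 = 12/24
  E: (6/24) * 3 = 18/24
Sum = (5 + 11 + 12 + 18)/24 = 46/24

L = 46/24 = 1.9167 bits/symbol


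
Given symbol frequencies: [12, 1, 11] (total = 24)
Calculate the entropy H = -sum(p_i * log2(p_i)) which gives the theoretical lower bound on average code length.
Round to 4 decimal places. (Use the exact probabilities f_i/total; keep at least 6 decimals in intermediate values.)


Per-symbol terms -p_i * log2(p_i) with p_i = f_i/24:
  p = 12/24 = 0.500000: log2(p) = -1.000000, -p*log2(p) = 0.500000
  p = 1/24 = 0.041667: log2(p) = -4.584963, -p*log2(p) = 0.191040
  p = 11/24 = 0.458333: log2(p) = -1.125531, -p*log2(p) = 0.515868
H = 0.500000 + 0.191040 + 0.515868 = 1.206908

H = 1.2069 bits/symbol


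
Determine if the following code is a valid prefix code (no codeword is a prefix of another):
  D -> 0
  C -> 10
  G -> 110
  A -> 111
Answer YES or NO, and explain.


Checking each pair (does one codeword prefix another?):
  D='0' vs C='10': no prefix
  D='0' vs G='110': no prefix
  D='0' vs A='111': no prefix
  C='10' vs D='0': no prefix
  C='10' vs G='110': no prefix
  C='10' vs A='111': no prefix
  G='110' vs D='0': no prefix
  G='110' vs C='10': no prefix
  G='110' vs A='111': no prefix
  A='111' vs D='0': no prefix
  A='111' vs C='10': no prefix
  A='111' vs G='110': no prefix
No violation found over all pairs.

YES -- this is a valid prefix code. No codeword is a prefix of any other codeword.


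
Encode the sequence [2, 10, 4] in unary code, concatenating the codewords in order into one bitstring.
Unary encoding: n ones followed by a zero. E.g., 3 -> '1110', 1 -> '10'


Encode each number as n ones followed by a terminating 0:
  2 -> 110 (3 bits)
  10 -> 11111111110 (11 bits)
  4 -> 11110 (5 bits)
Total length = 3 + 11 + 5 = 19 bits.

Unary([2, 10, 4]) = 1101111111111011110 (19 bits)


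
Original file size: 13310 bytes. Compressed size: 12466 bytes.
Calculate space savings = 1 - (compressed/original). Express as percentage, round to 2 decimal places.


ratio = compressed/original = 12466/13310 = 0.936589
savings = 1 - ratio = 1 - 0.936589 = 0.063411
as a percentage: 0.063411 * 100 = 6.34%

Space savings = 1 - 12466/13310 = 6.34%


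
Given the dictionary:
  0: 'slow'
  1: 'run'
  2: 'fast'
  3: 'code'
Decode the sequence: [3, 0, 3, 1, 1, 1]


Look up each index in the dictionary:
  3 -> 'code'
  0 -> 'slow'
  3 -> 'code'
  1 -> 'run'
  1 -> 'run'
  1 -> 'run'

Decoded: "code slow code run run run"


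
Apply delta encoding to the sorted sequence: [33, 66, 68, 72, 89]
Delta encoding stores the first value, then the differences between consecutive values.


First value: 33
Deltas:
  66 - 33 = 33
  68 - 66 = 2
  72 - 68 = 4
  89 - 72 = 17


Delta encoded: [33, 33, 2, 4, 17]


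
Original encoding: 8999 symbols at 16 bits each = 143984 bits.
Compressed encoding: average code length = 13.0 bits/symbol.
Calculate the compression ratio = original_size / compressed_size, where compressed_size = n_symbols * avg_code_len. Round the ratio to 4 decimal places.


original_size = n_symbols * orig_bits = 8999 * 16 = 143984 bits
compressed_size = n_symbols * avg_code_len = 8999 * 13.0 = 116987.0 bits
ratio = original_size / compressed_size = 143984 / 116987.0 = 1.2308

Compression ratio = 1.2308


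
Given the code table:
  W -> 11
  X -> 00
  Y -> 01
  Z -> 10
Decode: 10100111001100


Decoding:
10 -> Z
10 -> Z
01 -> Y
11 -> W
00 -> X
11 -> W
00 -> X


Result: ZZYWXWX


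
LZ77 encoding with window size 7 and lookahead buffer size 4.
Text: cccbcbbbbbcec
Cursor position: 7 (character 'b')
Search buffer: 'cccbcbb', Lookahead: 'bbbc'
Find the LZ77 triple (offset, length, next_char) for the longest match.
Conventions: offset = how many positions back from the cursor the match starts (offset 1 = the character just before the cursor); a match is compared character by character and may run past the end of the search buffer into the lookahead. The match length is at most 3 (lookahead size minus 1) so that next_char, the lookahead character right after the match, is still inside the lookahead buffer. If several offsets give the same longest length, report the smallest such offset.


Try each offset into the search buffer:
  offset=1 (pos 6, char 'b'): match length 3
  offset=2 (pos 5, char 'b'): match length 3
  offset=3 (pos 4, char 'c'): match length 0
  offset=4 (pos 3, char 'b'): match length 1
  offset=5 (pos 2, char 'c'): match length 0
  offset=6 (pos 1, char 'c'): match length 0
  offset=7 (pos 0, char 'c'): match length 0
Longest match has length 3, found at offsets 1, 2; take the smallest, offset 1.
next_char = character at position 7 + 3 = 10 -> 'c'

Best match: offset=1, length=3 (matching 'bbb' starting at position 6)
LZ77 triple: (1, 3, 'c')


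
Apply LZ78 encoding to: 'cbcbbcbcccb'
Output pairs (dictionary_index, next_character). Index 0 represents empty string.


LZ78 encoding steps:
Dictionary: {0: ''}
Step 1: w='' (idx 0), next='c' -> output (0, 'c'), add 'c' as idx 1
Step 2: w='' (idx 0), next='b' -> output (0, 'b'), add 'b' as idx 2
Step 3: w='c' (idx 1), next='b' -> output (1, 'b'), add 'cb' as idx 3
Step 4: w='b' (idx 2), next='c' -> output (2, 'c'), add 'bc' as idx 4
Step 5: w='bc' (idx 4), next='c' -> output (4, 'c'), add 'bcc' as idx 5
Step 6: w='cb' (idx 3), end of input -> output (3, '')


Encoded: [(0, 'c'), (0, 'b'), (1, 'b'), (2, 'c'), (4, 'c'), (3, '')]


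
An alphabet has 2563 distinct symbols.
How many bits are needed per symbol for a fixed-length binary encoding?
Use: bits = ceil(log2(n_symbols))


log2(2563) = 11.3236
Bracket: 2^11 = 2048 < 2563 <= 2^12 = 4096
So ceil(log2(2563)) = 12

bits = ceil(log2(2563)) = ceil(11.3236) = 12 bits


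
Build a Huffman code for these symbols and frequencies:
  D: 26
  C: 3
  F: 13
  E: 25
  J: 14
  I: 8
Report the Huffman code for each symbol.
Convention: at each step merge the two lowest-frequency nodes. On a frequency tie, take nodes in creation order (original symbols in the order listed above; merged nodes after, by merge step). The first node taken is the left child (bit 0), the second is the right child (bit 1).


Huffman tree construction:
Step 1: Merge C(3) + I(8) = 11
Step 2: Merge (C+I)(11) + F(13) = 24
Step 3: Merge J(14) + ((C+I)+F)(24) = 38
Step 4: Merge E(25) + D(26) = 51
Step 5: Merge (J+((C+I)+F))(38) + (E+D)(51) = 89
Read each symbol's code off the tree from the root (left child = 0, right child = 1).

Codes:
  D: 11 (length 2)
  C: 0100 (length 4)
  F: 011 (length 3)
  E: 10 (length 2)
  J: 00 (length 2)
  I: 0101 (length 4)
Average code length: 213/89 = 2.3933 bits/symbol


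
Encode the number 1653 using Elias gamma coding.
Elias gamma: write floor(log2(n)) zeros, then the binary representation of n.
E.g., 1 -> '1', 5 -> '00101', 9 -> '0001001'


num_bits = floor(log2(1653)) + 1 = 11
leading_zeros = num_bits - 1 = 10
binary(1653) = 11001110101

Elias gamma(1653) = '0000000000' + '11001110101' = 000000000011001110101 (21 bits)


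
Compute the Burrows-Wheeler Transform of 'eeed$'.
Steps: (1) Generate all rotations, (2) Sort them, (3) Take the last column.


Rotations (sorted):
  0: $eeed -> last char: d
  1: d$eee -> last char: e
  2: ed$ee -> last char: e
  3: eed$e -> last char: e
  4: eeed$ -> last char: $


BWT = deee$


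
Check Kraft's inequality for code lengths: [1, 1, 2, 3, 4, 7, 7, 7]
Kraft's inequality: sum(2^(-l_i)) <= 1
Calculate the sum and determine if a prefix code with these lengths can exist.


Sum = 2^(-1) + 2^(-1) + 2^(-2) + 2^(-3) + 2^(-4) + 2^(-7) + 2^(-7) + 2^(-7)
    = 0.5 + 0.5 + 0.25 + 0.125 + 0.0625 + 0.0078125 + 0.0078125 + 0.0078125
    = 187/128 = 1.4609375
Since 1.4609375 > 1, Kraft's inequality is NOT satisfied.
A prefix code with these lengths CANNOT exist.

Kraft sum = 1.4609375. Not satisfied.


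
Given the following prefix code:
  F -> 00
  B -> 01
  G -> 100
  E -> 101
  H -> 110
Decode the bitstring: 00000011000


Decoding step by step:
Bits 00 -> F
Bits 00 -> F
Bits 00 -> F
Bits 110 -> H
Bits 00 -> F


Decoded message: FFFHF


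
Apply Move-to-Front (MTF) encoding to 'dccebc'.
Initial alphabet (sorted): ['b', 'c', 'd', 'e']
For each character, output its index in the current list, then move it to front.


MTF encoding:
'd': index 2 in ['b', 'c', 'd', 'e'] -> ['d', 'b', 'c', 'e']
'c': index 2 in ['d', 'b', 'c', 'e'] -> ['c', 'd', 'b', 'e']
'c': index 0 in ['c', 'd', 'b', 'e'] -> ['c', 'd', 'b', 'e']
'e': index 3 in ['c', 'd', 'b', 'e'] -> ['e', 'c', 'd', 'b']
'b': index 3 in ['e', 'c', 'd', 'b'] -> ['b', 'e', 'c', 'd']
'c': index 2 in ['b', 'e', 'c', 'd'] -> ['c', 'b', 'e', 'd']


Output: [2, 2, 0, 3, 3, 2]


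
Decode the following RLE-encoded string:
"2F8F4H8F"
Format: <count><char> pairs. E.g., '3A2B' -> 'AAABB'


Expanding each <count><char> pair:
  2F -> 'FF'
  8F -> 'FFFFFFFF'
  4H -> 'HHHH'
  8F -> 'FFFFFFFF'

Decoded = FFFFFFFFFFHHHHFFFFFFFF


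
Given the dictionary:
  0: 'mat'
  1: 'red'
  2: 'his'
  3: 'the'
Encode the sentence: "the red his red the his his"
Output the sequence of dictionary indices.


Look up each word in the dictionary:
  'the' -> 3
  'red' -> 1
  'his' -> 2
  'red' -> 1
  'the' -> 3
  'his' -> 2
  'his' -> 2

Encoded: [3, 1, 2, 1, 3, 2, 2]


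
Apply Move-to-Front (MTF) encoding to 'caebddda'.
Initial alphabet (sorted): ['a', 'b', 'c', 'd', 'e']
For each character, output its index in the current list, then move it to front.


MTF encoding:
'c': index 2 in ['a', 'b', 'c', 'd', 'e'] -> ['c', 'a', 'b', 'd', 'e']
'a': index 1 in ['c', 'a', 'b', 'd', 'e'] -> ['a', 'c', 'b', 'd', 'e']
'e': index 4 in ['a', 'c', 'b', 'd', 'e'] -> ['e', 'a', 'c', 'b', 'd']
'b': index 3 in ['e', 'a', 'c', 'b', 'd'] -> ['b', 'e', 'a', 'c', 'd']
'd': index 4 in ['b', 'e', 'a', 'c', 'd'] -> ['d', 'b', 'e', 'a', 'c']
'd': index 0 in ['d', 'b', 'e', 'a', 'c'] -> ['d', 'b', 'e', 'a', 'c']
'd': index 0 in ['d', 'b', 'e', 'a', 'c'] -> ['d', 'b', 'e', 'a', 'c']
'a': index 3 in ['d', 'b', 'e', 'a', 'c'] -> ['a', 'd', 'b', 'e', 'c']


Output: [2, 1, 4, 3, 4, 0, 0, 3]
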